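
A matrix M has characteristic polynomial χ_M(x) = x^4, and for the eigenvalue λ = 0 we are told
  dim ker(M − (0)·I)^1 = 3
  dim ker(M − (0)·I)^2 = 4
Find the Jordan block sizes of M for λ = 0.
Block sizes for λ = 0: [2, 1, 1]

From the dimensions of kernels of powers, the number of Jordan blocks of size at least j is d_j − d_{j−1} where d_j = dim ker(N^j) (with d_0 = 0). Computing the differences gives [3, 1].
The number of blocks of size exactly k is (#blocks of size ≥ k) − (#blocks of size ≥ k + 1), so the partition is: 2 block(s) of size 1, 1 block(s) of size 2.
In nonincreasing order the block sizes are [2, 1, 1].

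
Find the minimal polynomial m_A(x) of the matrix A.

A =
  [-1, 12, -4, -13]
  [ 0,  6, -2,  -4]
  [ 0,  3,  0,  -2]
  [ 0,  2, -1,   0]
x^4 - 5*x^3 + 6*x^2 + 4*x - 8

The characteristic polynomial is χ_A(x) = (x - 2)^3*(x + 1), so the eigenvalues are known. The minimal polynomial is
  m_A(x) = Π_λ (x − λ)^{k_λ}
where k_λ is the size of the *largest* Jordan block for λ (equivalently, the smallest k with (A − λI)^k v = 0 for every generalised eigenvector v of λ).

  λ = -1: largest Jordan block has size 1, contributing (x + 1)
  λ = 2: largest Jordan block has size 3, contributing (x − 2)^3

So m_A(x) = (x - 2)^3*(x + 1) = x^4 - 5*x^3 + 6*x^2 + 4*x - 8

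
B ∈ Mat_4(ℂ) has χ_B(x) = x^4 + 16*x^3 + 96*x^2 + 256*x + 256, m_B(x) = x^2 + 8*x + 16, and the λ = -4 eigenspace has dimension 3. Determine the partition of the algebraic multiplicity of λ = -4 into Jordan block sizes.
Block sizes for λ = -4: [2, 1, 1]

Step 1 — from the characteristic polynomial, algebraic multiplicity of λ = -4 is 4. From dim ker(B − (-4)·I) = 3, there are exactly 3 Jordan blocks for λ = -4.
Step 2 — from the minimal polynomial, the factor (x + 4)^2 tells us the largest block for λ = -4 has size 2.
Step 3 — with total size 4, 3 blocks, and largest block 2, the block sizes (in nonincreasing order) are [2, 1, 1].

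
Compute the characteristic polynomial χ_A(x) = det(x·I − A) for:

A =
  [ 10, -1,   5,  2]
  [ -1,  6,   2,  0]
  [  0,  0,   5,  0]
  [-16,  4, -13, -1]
x^4 - 20*x^3 + 150*x^2 - 500*x + 625

Expanding det(x·I − A) (e.g. by cofactor expansion or by noting that A is similar to its Jordan form J, which has the same characteristic polynomial as A) gives
  χ_A(x) = x^4 - 20*x^3 + 150*x^2 - 500*x + 625
which factors as (x - 5)^4. The eigenvalues (with algebraic multiplicities) are λ = 5 with multiplicity 4.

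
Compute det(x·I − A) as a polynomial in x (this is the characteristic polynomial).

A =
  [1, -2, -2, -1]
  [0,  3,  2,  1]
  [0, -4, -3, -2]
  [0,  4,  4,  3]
x^4 - 4*x^3 + 6*x^2 - 4*x + 1

Expanding det(x·I − A) (e.g. by cofactor expansion or by noting that A is similar to its Jordan form J, which has the same characteristic polynomial as A) gives
  χ_A(x) = x^4 - 4*x^3 + 6*x^2 - 4*x + 1
which factors as (x - 1)^4. The eigenvalues (with algebraic multiplicities) are λ = 1 with multiplicity 4.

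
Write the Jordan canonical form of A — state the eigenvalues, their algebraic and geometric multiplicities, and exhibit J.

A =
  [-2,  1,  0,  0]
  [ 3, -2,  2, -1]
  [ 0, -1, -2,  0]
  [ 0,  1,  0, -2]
J_3(-2) ⊕ J_1(-2)

The characteristic polynomial is
  det(x·I − A) = x^4 + 8*x^3 + 24*x^2 + 32*x + 16 = (x + 2)^4

Eigenvalues and multiplicities (the geometric multiplicity of λ is n − rank(A − λI), which equals the number of Jordan blocks for λ):
  λ = -2: algebraic multiplicity = 4, geometric multiplicity = 2

Determining the block sizes for each eigenvalue:
  λ = -2: with am = 4 and gm = 2, the partition is not yet determined (e.g. several partitions of 4 into 2 parts exist). Let N = A − (-2)·I. Computing rank(N^1) = 2, rank(N^2) = 1, rank(N^3) = 0; the number of blocks of size ≥ j is rank(N^{j−1}) − rank(N^j), giving [2, 1, 1]. So we have 1 block(s) of size 3, 1 block(s) of size 1 → block sizes [3, 1]

Assembling the blocks gives a Jordan form
J =
  [-2,  1,  0,  0]
  [ 0, -2,  1,  0]
  [ 0,  0, -2,  0]
  [ 0,  0,  0, -2]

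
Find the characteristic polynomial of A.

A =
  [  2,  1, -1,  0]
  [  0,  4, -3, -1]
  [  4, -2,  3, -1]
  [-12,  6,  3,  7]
x^4 - 16*x^3 + 96*x^2 - 256*x + 256

Expanding det(x·I − A) (e.g. by cofactor expansion or by noting that A is similar to its Jordan form J, which has the same characteristic polynomial as A) gives
  χ_A(x) = x^4 - 16*x^3 + 96*x^2 - 256*x + 256
which factors as (x - 4)^4. The eigenvalues (with algebraic multiplicities) are λ = 4 with multiplicity 4.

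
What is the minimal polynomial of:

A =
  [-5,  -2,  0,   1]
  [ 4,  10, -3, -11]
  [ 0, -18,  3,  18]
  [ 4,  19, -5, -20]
x^3 + 9*x^2 + 27*x + 27

The characteristic polynomial is χ_A(x) = (x + 3)^4, so the eigenvalues are known. The minimal polynomial is
  m_A(x) = Π_λ (x − λ)^{k_λ}
where k_λ is the size of the *largest* Jordan block for λ (equivalently, the smallest k with (A − λI)^k v = 0 for every generalised eigenvector v of λ).

  λ = -3: largest Jordan block has size 3, contributing (x + 3)^3

So m_A(x) = (x + 3)^3 = x^3 + 9*x^2 + 27*x + 27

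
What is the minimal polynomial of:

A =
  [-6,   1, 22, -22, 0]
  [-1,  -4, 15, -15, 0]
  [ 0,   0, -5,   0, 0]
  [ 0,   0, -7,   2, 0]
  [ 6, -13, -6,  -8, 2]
x^3 + 8*x^2 + 5*x - 50

The characteristic polynomial is χ_A(x) = (x - 2)^2*(x + 5)^3, so the eigenvalues are known. The minimal polynomial is
  m_A(x) = Π_λ (x − λ)^{k_λ}
where k_λ is the size of the *largest* Jordan block for λ (equivalently, the smallest k with (A − λI)^k v = 0 for every generalised eigenvector v of λ).

  λ = -5: largest Jordan block has size 2, contributing (x + 5)^2
  λ = 2: largest Jordan block has size 1, contributing (x − 2)

So m_A(x) = (x - 2)*(x + 5)^2 = x^3 + 8*x^2 + 5*x - 50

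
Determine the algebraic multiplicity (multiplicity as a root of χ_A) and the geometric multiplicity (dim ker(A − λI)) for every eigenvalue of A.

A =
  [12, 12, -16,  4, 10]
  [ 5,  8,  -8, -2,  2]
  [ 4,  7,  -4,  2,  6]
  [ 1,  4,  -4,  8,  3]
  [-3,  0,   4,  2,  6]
λ = 6: alg = 5, geom = 2

Step 1 — factor the characteristic polynomial to read off the algebraic multiplicities:
  χ_A(x) = (x - 6)^5

Step 2 — compute geometric multiplicities via the rank-nullity identity g(λ) = n − rank(A − λI):
  rank(A − (6)·I) = 3, so dim ker(A − (6)·I) = n − 3 = 2

Summary:
  λ = 6: algebraic multiplicity = 5, geometric multiplicity = 2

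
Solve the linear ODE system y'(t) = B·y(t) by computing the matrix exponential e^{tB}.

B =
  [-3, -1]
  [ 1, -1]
e^{tB} =
  [-t*exp(-2*t) + exp(-2*t), -t*exp(-2*t)]
  [t*exp(-2*t), t*exp(-2*t) + exp(-2*t)]

Strategy: write B = P · J · P⁻¹ where J is a Jordan canonical form, so e^{tB} = P · e^{tJ} · P⁻¹, and e^{tJ} can be computed block-by-block.

B has Jordan form
J =
  [-2,  1]
  [ 0, -2]
(up to reordering of blocks).

Per-block formulas:
  For a 2×2 Jordan block J_2(-2): exp(t · J_2(-2)) = e^(-2t)·(I + t·N), where N is the 2×2 nilpotent shift.

After assembling e^{tJ} and conjugating by P, we get:

e^{tB} =
  [-t*exp(-2*t) + exp(-2*t), -t*exp(-2*t)]
  [t*exp(-2*t), t*exp(-2*t) + exp(-2*t)]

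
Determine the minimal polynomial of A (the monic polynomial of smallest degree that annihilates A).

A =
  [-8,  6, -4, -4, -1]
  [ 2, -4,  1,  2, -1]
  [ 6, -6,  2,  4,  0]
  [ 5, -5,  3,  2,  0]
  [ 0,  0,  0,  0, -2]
x^3 + 6*x^2 + 12*x + 8

The characteristic polynomial is χ_A(x) = (x + 2)^5, so the eigenvalues are known. The minimal polynomial is
  m_A(x) = Π_λ (x − λ)^{k_λ}
where k_λ is the size of the *largest* Jordan block for λ (equivalently, the smallest k with (A − λI)^k v = 0 for every generalised eigenvector v of λ).

  λ = -2: largest Jordan block has size 3, contributing (x + 2)^3

So m_A(x) = (x + 2)^3 = x^3 + 6*x^2 + 12*x + 8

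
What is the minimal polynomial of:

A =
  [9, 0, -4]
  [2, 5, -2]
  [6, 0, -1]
x^2 - 8*x + 15

The characteristic polynomial is χ_A(x) = (x - 5)^2*(x - 3), so the eigenvalues are known. The minimal polynomial is
  m_A(x) = Π_λ (x − λ)^{k_λ}
where k_λ is the size of the *largest* Jordan block for λ (equivalently, the smallest k with (A − λI)^k v = 0 for every generalised eigenvector v of λ).

  λ = 3: largest Jordan block has size 1, contributing (x − 3)
  λ = 5: largest Jordan block has size 1, contributing (x − 5)

So m_A(x) = (x - 5)*(x - 3) = x^2 - 8*x + 15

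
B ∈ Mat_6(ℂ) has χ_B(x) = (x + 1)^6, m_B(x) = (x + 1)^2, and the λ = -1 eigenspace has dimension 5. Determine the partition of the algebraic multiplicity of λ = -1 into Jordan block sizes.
Block sizes for λ = -1: [2, 1, 1, 1, 1]

Step 1 — from the characteristic polynomial, algebraic multiplicity of λ = -1 is 6. From dim ker(B − (-1)·I) = 5, there are exactly 5 Jordan blocks for λ = -1.
Step 2 — from the minimal polynomial, the factor (x + 1)^2 tells us the largest block for λ = -1 has size 2.
Step 3 — with total size 6, 5 blocks, and largest block 2, the block sizes (in nonincreasing order) are [2, 1, 1, 1, 1].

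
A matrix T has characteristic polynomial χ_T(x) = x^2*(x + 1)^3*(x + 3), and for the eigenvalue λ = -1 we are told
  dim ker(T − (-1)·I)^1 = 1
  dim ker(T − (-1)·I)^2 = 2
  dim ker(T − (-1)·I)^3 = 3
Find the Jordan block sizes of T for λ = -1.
Block sizes for λ = -1: [3]

From the dimensions of kernels of powers, the number of Jordan blocks of size at least j is d_j − d_{j−1} where d_j = dim ker(N^j) (with d_0 = 0). Computing the differences gives [1, 1, 1].
The number of blocks of size exactly k is (#blocks of size ≥ k) − (#blocks of size ≥ k + 1), so the partition is: 1 block(s) of size 3.
In nonincreasing order the block sizes are [3].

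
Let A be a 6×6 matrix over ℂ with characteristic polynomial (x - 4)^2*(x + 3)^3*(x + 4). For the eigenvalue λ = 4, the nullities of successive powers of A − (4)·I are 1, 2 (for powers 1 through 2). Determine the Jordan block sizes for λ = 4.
Block sizes for λ = 4: [2]

From the dimensions of kernels of powers, the number of Jordan blocks of size at least j is d_j − d_{j−1} where d_j = dim ker(N^j) (with d_0 = 0). Computing the differences gives [1, 1].
The number of blocks of size exactly k is (#blocks of size ≥ k) − (#blocks of size ≥ k + 1), so the partition is: 1 block(s) of size 2.
In nonincreasing order the block sizes are [2].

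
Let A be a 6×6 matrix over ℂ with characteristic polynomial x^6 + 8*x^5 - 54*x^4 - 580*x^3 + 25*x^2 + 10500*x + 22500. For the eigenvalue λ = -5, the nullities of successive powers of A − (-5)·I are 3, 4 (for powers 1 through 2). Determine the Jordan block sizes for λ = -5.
Block sizes for λ = -5: [2, 1, 1]

From the dimensions of kernels of powers, the number of Jordan blocks of size at least j is d_j − d_{j−1} where d_j = dim ker(N^j) (with d_0 = 0). Computing the differences gives [3, 1].
The number of blocks of size exactly k is (#blocks of size ≥ k) − (#blocks of size ≥ k + 1), so the partition is: 2 block(s) of size 1, 1 block(s) of size 2.
In nonincreasing order the block sizes are [2, 1, 1].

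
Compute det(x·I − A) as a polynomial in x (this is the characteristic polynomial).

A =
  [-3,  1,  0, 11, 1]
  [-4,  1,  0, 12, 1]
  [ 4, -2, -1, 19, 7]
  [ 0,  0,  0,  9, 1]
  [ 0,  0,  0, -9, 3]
x^5 - 9*x^4 + 3*x^3 + 73*x^2 + 96*x + 36

Expanding det(x·I − A) (e.g. by cofactor expansion or by noting that A is similar to its Jordan form J, which has the same characteristic polynomial as A) gives
  χ_A(x) = x^5 - 9*x^4 + 3*x^3 + 73*x^2 + 96*x + 36
which factors as (x - 6)^2*(x + 1)^3. The eigenvalues (with algebraic multiplicities) are λ = -1 with multiplicity 3, λ = 6 with multiplicity 2.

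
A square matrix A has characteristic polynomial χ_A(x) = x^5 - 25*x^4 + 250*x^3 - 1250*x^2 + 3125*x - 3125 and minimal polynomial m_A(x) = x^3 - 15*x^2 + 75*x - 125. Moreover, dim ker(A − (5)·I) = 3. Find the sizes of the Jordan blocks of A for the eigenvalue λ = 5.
Block sizes for λ = 5: [3, 1, 1]

Step 1 — from the characteristic polynomial, algebraic multiplicity of λ = 5 is 5. From dim ker(A − (5)·I) = 3, there are exactly 3 Jordan blocks for λ = 5.
Step 2 — from the minimal polynomial, the factor (x − 5)^3 tells us the largest block for λ = 5 has size 3.
Step 3 — with total size 5, 3 blocks, and largest block 3, the block sizes (in nonincreasing order) are [3, 1, 1].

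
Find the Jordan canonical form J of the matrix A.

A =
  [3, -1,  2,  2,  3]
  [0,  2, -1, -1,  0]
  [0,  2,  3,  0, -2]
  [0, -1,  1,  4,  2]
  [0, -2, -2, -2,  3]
J_3(3) ⊕ J_1(3) ⊕ J_1(3)

The characteristic polynomial is
  det(x·I − A) = x^5 - 15*x^4 + 90*x^3 - 270*x^2 + 405*x - 243 = (x - 3)^5

Eigenvalues and multiplicities (the geometric multiplicity of λ is n − rank(A − λI), which equals the number of Jordan blocks for λ):
  λ = 3: algebraic multiplicity = 5, geometric multiplicity = 3

Determining the block sizes for each eigenvalue:
  λ = 3: with am = 5 and gm = 3, the partition is not yet determined (e.g. several partitions of 5 into 3 parts exist). Let N = A − (3)·I. Computing rank(N^1) = 2, rank(N^2) = 1, rank(N^3) = 0; the number of blocks of size ≥ j is rank(N^{j−1}) − rank(N^j), giving [3, 1, 1]. So we have 1 block(s) of size 3, 2 block(s) of size 1 → block sizes [3, 1, 1]

Assembling the blocks gives a Jordan form
J =
  [3, 1, 0, 0, 0]
  [0, 3, 1, 0, 0]
  [0, 0, 3, 0, 0]
  [0, 0, 0, 3, 0]
  [0, 0, 0, 0, 3]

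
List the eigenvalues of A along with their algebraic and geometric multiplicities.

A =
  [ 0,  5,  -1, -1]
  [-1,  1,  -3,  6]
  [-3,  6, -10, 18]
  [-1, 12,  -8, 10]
λ = -1: alg = 3, geom = 1; λ = 4: alg = 1, geom = 1

Step 1 — factor the characteristic polynomial to read off the algebraic multiplicities:
  χ_A(x) = (x - 4)*(x + 1)^3

Step 2 — compute geometric multiplicities via the rank-nullity identity g(λ) = n − rank(A − λI):
  rank(A − (-1)·I) = 3, so dim ker(A − (-1)·I) = n − 3 = 1
  rank(A − (4)·I) = 3, so dim ker(A − (4)·I) = n − 3 = 1

Summary:
  λ = -1: algebraic multiplicity = 3, geometric multiplicity = 1
  λ = 4: algebraic multiplicity = 1, geometric multiplicity = 1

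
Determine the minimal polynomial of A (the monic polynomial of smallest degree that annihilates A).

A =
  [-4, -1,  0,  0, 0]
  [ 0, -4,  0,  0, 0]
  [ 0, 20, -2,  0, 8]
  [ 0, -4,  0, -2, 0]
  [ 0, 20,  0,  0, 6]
x^4 + 4*x^3 - 28*x^2 - 160*x - 192

The characteristic polynomial is χ_A(x) = (x - 6)*(x + 2)^2*(x + 4)^2, so the eigenvalues are known. The minimal polynomial is
  m_A(x) = Π_λ (x − λ)^{k_λ}
where k_λ is the size of the *largest* Jordan block for λ (equivalently, the smallest k with (A − λI)^k v = 0 for every generalised eigenvector v of λ).

  λ = -4: largest Jordan block has size 2, contributing (x + 4)^2
  λ = -2: largest Jordan block has size 1, contributing (x + 2)
  λ = 6: largest Jordan block has size 1, contributing (x − 6)

So m_A(x) = (x - 6)*(x + 2)*(x + 4)^2 = x^4 + 4*x^3 - 28*x^2 - 160*x - 192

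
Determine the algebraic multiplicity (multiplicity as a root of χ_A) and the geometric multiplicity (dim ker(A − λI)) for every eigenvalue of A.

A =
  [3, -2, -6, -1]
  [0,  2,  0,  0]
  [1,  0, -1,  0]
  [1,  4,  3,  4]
λ = 2: alg = 4, geom = 2

Step 1 — factor the characteristic polynomial to read off the algebraic multiplicities:
  χ_A(x) = (x - 2)^4

Step 2 — compute geometric multiplicities via the rank-nullity identity g(λ) = n − rank(A − λI):
  rank(A − (2)·I) = 2, so dim ker(A − (2)·I) = n − 2 = 2

Summary:
  λ = 2: algebraic multiplicity = 4, geometric multiplicity = 2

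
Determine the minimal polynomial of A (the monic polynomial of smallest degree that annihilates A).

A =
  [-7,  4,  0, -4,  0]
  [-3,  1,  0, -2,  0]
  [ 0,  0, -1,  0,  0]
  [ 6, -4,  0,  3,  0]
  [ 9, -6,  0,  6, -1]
x^2 + 2*x + 1

The characteristic polynomial is χ_A(x) = (x + 1)^5, so the eigenvalues are known. The minimal polynomial is
  m_A(x) = Π_λ (x − λ)^{k_λ}
where k_λ is the size of the *largest* Jordan block for λ (equivalently, the smallest k with (A − λI)^k v = 0 for every generalised eigenvector v of λ).

  λ = -1: largest Jordan block has size 2, contributing (x + 1)^2

So m_A(x) = (x + 1)^2 = x^2 + 2*x + 1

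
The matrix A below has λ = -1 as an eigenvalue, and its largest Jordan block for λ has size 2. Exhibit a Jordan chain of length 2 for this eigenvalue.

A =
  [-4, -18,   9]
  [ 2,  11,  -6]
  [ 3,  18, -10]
A Jordan chain for λ = -1 of length 2:
v_1 = (-3, 2, 3)ᵀ
v_2 = (1, 0, 0)ᵀ

Let N = A − (-1)·I. We want v_2 with N^2 v_2 = 0 but N^1 v_2 ≠ 0; then v_{j-1} := N · v_j for j = 2, …, 2.

Pick v_2 = (1, 0, 0)ᵀ.
Then v_1 = N · v_2 = (-3, 2, 3)ᵀ.

Sanity check: (A − (-1)·I) v_1 = (0, 0, 0)ᵀ = 0. ✓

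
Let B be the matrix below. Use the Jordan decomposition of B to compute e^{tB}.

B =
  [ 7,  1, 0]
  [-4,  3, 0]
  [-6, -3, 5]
e^{tB} =
  [2*t*exp(5*t) + exp(5*t), t*exp(5*t), 0]
  [-4*t*exp(5*t), -2*t*exp(5*t) + exp(5*t), 0]
  [-6*t*exp(5*t), -3*t*exp(5*t), exp(5*t)]

Strategy: write B = P · J · P⁻¹ where J is a Jordan canonical form, so e^{tB} = P · e^{tJ} · P⁻¹, and e^{tJ} can be computed block-by-block.

B has Jordan form
J =
  [5, 1, 0]
  [0, 5, 0]
  [0, 0, 5]
(up to reordering of blocks).

Per-block formulas:
  For a 1×1 block at λ = 5: exp(t · [5]) = [e^(5t)].
  For a 2×2 Jordan block J_2(5): exp(t · J_2(5)) = e^(5t)·(I + t·N), where N is the 2×2 nilpotent shift.

After assembling e^{tJ} and conjugating by P, we get:

e^{tB} =
  [2*t*exp(5*t) + exp(5*t), t*exp(5*t), 0]
  [-4*t*exp(5*t), -2*t*exp(5*t) + exp(5*t), 0]
  [-6*t*exp(5*t), -3*t*exp(5*t), exp(5*t)]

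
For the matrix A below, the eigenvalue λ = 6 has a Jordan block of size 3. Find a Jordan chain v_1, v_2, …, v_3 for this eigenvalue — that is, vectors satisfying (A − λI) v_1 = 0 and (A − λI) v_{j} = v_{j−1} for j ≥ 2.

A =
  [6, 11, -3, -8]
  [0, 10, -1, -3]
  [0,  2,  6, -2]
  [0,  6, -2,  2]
A Jordan chain for λ = 6 of length 3:
v_1 = (-10, -4, -4, -4)ᵀ
v_2 = (11, 4, 2, 6)ᵀ
v_3 = (0, 1, 0, 0)ᵀ

Let N = A − (6)·I. We want v_3 with N^3 v_3 = 0 but N^2 v_3 ≠ 0; then v_{j-1} := N · v_j for j = 3, …, 2.

Pick v_3 = (0, 1, 0, 0)ᵀ.
Then v_2 = N · v_3 = (11, 4, 2, 6)ᵀ.
Then v_1 = N · v_2 = (-10, -4, -4, -4)ᵀ.

Sanity check: (A − (6)·I) v_1 = (0, 0, 0, 0)ᵀ = 0. ✓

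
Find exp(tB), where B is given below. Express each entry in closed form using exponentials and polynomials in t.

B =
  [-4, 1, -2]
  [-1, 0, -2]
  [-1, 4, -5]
e^{tB} =
  [t^2*exp(-3*t) - t*exp(-3*t) + exp(-3*t), -3*t^2*exp(-3*t) + t*exp(-3*t), 2*t^2*exp(-3*t) - 2*t*exp(-3*t)]
  [-t*exp(-3*t), 3*t*exp(-3*t) + exp(-3*t), -2*t*exp(-3*t)]
  [-t^2*exp(-3*t)/2 - t*exp(-3*t), 3*t^2*exp(-3*t)/2 + 4*t*exp(-3*t), -t^2*exp(-3*t) - 2*t*exp(-3*t) + exp(-3*t)]

Strategy: write B = P · J · P⁻¹ where J is a Jordan canonical form, so e^{tB} = P · e^{tJ} · P⁻¹, and e^{tJ} can be computed block-by-block.

B has Jordan form
J =
  [-3,  1,  0]
  [ 0, -3,  1]
  [ 0,  0, -3]
(up to reordering of blocks).

Per-block formulas:
  For a 3×3 Jordan block J_3(-3): exp(t · J_3(-3)) = e^(-3t)·(I + t·N + (t^2/2)·N^2), where N is the 3×3 nilpotent shift.

After assembling e^{tJ} and conjugating by P, we get:

e^{tB} =
  [t^2*exp(-3*t) - t*exp(-3*t) + exp(-3*t), -3*t^2*exp(-3*t) + t*exp(-3*t), 2*t^2*exp(-3*t) - 2*t*exp(-3*t)]
  [-t*exp(-3*t), 3*t*exp(-3*t) + exp(-3*t), -2*t*exp(-3*t)]
  [-t^2*exp(-3*t)/2 - t*exp(-3*t), 3*t^2*exp(-3*t)/2 + 4*t*exp(-3*t), -t^2*exp(-3*t) - 2*t*exp(-3*t) + exp(-3*t)]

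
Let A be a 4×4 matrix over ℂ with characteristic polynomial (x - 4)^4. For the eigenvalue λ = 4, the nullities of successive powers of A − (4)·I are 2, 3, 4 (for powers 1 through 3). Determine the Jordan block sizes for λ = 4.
Block sizes for λ = 4: [3, 1]

From the dimensions of kernels of powers, the number of Jordan blocks of size at least j is d_j − d_{j−1} where d_j = dim ker(N^j) (with d_0 = 0). Computing the differences gives [2, 1, 1].
The number of blocks of size exactly k is (#blocks of size ≥ k) − (#blocks of size ≥ k + 1), so the partition is: 1 block(s) of size 1, 1 block(s) of size 3.
In nonincreasing order the block sizes are [3, 1].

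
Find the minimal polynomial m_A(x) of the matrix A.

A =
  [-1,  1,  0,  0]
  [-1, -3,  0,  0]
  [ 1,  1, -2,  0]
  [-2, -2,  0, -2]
x^2 + 4*x + 4

The characteristic polynomial is χ_A(x) = (x + 2)^4, so the eigenvalues are known. The minimal polynomial is
  m_A(x) = Π_λ (x − λ)^{k_λ}
where k_λ is the size of the *largest* Jordan block for λ (equivalently, the smallest k with (A − λI)^k v = 0 for every generalised eigenvector v of λ).

  λ = -2: largest Jordan block has size 2, contributing (x + 2)^2

So m_A(x) = (x + 2)^2 = x^2 + 4*x + 4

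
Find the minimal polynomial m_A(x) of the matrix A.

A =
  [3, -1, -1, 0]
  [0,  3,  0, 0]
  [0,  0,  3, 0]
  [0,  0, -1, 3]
x^2 - 6*x + 9

The characteristic polynomial is χ_A(x) = (x - 3)^4, so the eigenvalues are known. The minimal polynomial is
  m_A(x) = Π_λ (x − λ)^{k_λ}
where k_λ is the size of the *largest* Jordan block for λ (equivalently, the smallest k with (A − λI)^k v = 0 for every generalised eigenvector v of λ).

  λ = 3: largest Jordan block has size 2, contributing (x − 3)^2

So m_A(x) = (x - 3)^2 = x^2 - 6*x + 9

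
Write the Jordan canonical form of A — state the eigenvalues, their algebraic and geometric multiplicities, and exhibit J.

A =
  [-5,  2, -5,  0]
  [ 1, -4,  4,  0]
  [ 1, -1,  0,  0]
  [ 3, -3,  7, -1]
J_3(-3) ⊕ J_1(-1)

The characteristic polynomial is
  det(x·I − A) = x^4 + 10*x^3 + 36*x^2 + 54*x + 27 = (x + 1)*(x + 3)^3

Eigenvalues and multiplicities (the geometric multiplicity of λ is n − rank(A − λI), which equals the number of Jordan blocks for λ):
  λ = -3: algebraic multiplicity = 3, geometric multiplicity = 1
  λ = -1: algebraic multiplicity = 1, geometric multiplicity = 1

Determining the block sizes for each eigenvalue:
  λ = -3: one block (gm = 1), so the single block has size am = 3 → block sizes [3]
  λ = -1: one block (gm = 1), so the single block has size am = 1 → block sizes [1]

Assembling the blocks gives a Jordan form
J =
  [-3,  1,  0,  0]
  [ 0, -3,  1,  0]
  [ 0,  0, -3,  0]
  [ 0,  0,  0, -1]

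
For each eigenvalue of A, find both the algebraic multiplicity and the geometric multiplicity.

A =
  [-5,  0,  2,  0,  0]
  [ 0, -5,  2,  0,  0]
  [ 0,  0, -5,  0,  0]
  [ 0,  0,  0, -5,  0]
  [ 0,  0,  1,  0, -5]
λ = -5: alg = 5, geom = 4

Step 1 — factor the characteristic polynomial to read off the algebraic multiplicities:
  χ_A(x) = (x + 5)^5

Step 2 — compute geometric multiplicities via the rank-nullity identity g(λ) = n − rank(A − λI):
  rank(A − (-5)·I) = 1, so dim ker(A − (-5)·I) = n − 1 = 4

Summary:
  λ = -5: algebraic multiplicity = 5, geometric multiplicity = 4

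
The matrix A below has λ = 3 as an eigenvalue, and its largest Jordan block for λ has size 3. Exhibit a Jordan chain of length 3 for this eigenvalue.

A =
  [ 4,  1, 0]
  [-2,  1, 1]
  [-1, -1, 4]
A Jordan chain for λ = 3 of length 3:
v_1 = (-1, 1, 0)ᵀ
v_2 = (1, -2, -1)ᵀ
v_3 = (1, 0, 0)ᵀ

Let N = A − (3)·I. We want v_3 with N^3 v_3 = 0 but N^2 v_3 ≠ 0; then v_{j-1} := N · v_j for j = 3, …, 2.

Pick v_3 = (1, 0, 0)ᵀ.
Then v_2 = N · v_3 = (1, -2, -1)ᵀ.
Then v_1 = N · v_2 = (-1, 1, 0)ᵀ.

Sanity check: (A − (3)·I) v_1 = (0, 0, 0)ᵀ = 0. ✓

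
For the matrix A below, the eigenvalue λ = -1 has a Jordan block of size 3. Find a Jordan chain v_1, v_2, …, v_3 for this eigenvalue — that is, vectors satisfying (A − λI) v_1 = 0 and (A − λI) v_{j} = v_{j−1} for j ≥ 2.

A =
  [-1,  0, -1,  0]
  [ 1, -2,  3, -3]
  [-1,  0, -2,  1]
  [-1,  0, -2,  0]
A Jordan chain for λ = -1 of length 3:
v_1 = (1, -2, 0, 1)ᵀ
v_2 = (0, 2, -1, -1)ᵀ
v_3 = (1, -1, 0, 0)ᵀ

Let N = A − (-1)·I. We want v_3 with N^3 v_3 = 0 but N^2 v_3 ≠ 0; then v_{j-1} := N · v_j for j = 3, …, 2.

Pick v_3 = (1, -1, 0, 0)ᵀ.
Then v_2 = N · v_3 = (0, 2, -1, -1)ᵀ.
Then v_1 = N · v_2 = (1, -2, 0, 1)ᵀ.

Sanity check: (A − (-1)·I) v_1 = (0, 0, 0, 0)ᵀ = 0. ✓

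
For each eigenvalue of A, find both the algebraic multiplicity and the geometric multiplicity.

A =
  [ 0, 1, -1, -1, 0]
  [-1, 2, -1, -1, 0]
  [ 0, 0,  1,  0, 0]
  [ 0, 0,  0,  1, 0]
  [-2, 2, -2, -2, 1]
λ = 1: alg = 5, geom = 4

Step 1 — factor the characteristic polynomial to read off the algebraic multiplicities:
  χ_A(x) = (x - 1)^5

Step 2 — compute geometric multiplicities via the rank-nullity identity g(λ) = n − rank(A − λI):
  rank(A − (1)·I) = 1, so dim ker(A − (1)·I) = n − 1 = 4

Summary:
  λ = 1: algebraic multiplicity = 5, geometric multiplicity = 4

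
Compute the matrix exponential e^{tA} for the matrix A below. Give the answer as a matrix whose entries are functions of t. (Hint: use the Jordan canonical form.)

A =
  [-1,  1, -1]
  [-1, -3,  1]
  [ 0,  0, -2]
e^{tA} =
  [t*exp(-2*t) + exp(-2*t), t*exp(-2*t), -t*exp(-2*t)]
  [-t*exp(-2*t), -t*exp(-2*t) + exp(-2*t), t*exp(-2*t)]
  [0, 0, exp(-2*t)]

Strategy: write A = P · J · P⁻¹ where J is a Jordan canonical form, so e^{tA} = P · e^{tJ} · P⁻¹, and e^{tJ} can be computed block-by-block.

A has Jordan form
J =
  [-2,  1,  0]
  [ 0, -2,  0]
  [ 0,  0, -2]
(up to reordering of blocks).

Per-block formulas:
  For a 2×2 Jordan block J_2(-2): exp(t · J_2(-2)) = e^(-2t)·(I + t·N), where N is the 2×2 nilpotent shift.
  For a 1×1 block at λ = -2: exp(t · [-2]) = [e^(-2t)].

After assembling e^{tJ} and conjugating by P, we get:

e^{tA} =
  [t*exp(-2*t) + exp(-2*t), t*exp(-2*t), -t*exp(-2*t)]
  [-t*exp(-2*t), -t*exp(-2*t) + exp(-2*t), t*exp(-2*t)]
  [0, 0, exp(-2*t)]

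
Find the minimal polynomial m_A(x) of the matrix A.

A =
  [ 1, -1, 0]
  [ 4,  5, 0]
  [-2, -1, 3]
x^2 - 6*x + 9

The characteristic polynomial is χ_A(x) = (x - 3)^3, so the eigenvalues are known. The minimal polynomial is
  m_A(x) = Π_λ (x − λ)^{k_λ}
where k_λ is the size of the *largest* Jordan block for λ (equivalently, the smallest k with (A − λI)^k v = 0 for every generalised eigenvector v of λ).

  λ = 3: largest Jordan block has size 2, contributing (x − 3)^2

So m_A(x) = (x - 3)^2 = x^2 - 6*x + 9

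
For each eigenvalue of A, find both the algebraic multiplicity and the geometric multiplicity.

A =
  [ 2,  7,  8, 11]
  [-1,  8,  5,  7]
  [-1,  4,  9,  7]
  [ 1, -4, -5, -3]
λ = 4: alg = 4, geom = 2

Step 1 — factor the characteristic polynomial to read off the algebraic multiplicities:
  χ_A(x) = (x - 4)^4

Step 2 — compute geometric multiplicities via the rank-nullity identity g(λ) = n − rank(A − λI):
  rank(A − (4)·I) = 2, so dim ker(A − (4)·I) = n − 2 = 2

Summary:
  λ = 4: algebraic multiplicity = 4, geometric multiplicity = 2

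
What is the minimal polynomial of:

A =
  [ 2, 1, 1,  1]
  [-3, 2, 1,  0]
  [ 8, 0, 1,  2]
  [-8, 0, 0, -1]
x^3 - 3*x^2 + 3*x - 1

The characteristic polynomial is χ_A(x) = (x - 1)^4, so the eigenvalues are known. The minimal polynomial is
  m_A(x) = Π_λ (x − λ)^{k_λ}
where k_λ is the size of the *largest* Jordan block for λ (equivalently, the smallest k with (A − λI)^k v = 0 for every generalised eigenvector v of λ).

  λ = 1: largest Jordan block has size 3, contributing (x − 1)^3

So m_A(x) = (x - 1)^3 = x^3 - 3*x^2 + 3*x - 1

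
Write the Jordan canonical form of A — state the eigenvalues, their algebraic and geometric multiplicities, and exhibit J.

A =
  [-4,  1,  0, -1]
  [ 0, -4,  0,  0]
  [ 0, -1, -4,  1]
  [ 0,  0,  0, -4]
J_2(-4) ⊕ J_1(-4) ⊕ J_1(-4)

The characteristic polynomial is
  det(x·I − A) = x^4 + 16*x^3 + 96*x^2 + 256*x + 256 = (x + 4)^4

Eigenvalues and multiplicities (the geometric multiplicity of λ is n − rank(A − λI), which equals the number of Jordan blocks for λ):
  λ = -4: algebraic multiplicity = 4, geometric multiplicity = 3

Determining the block sizes for each eigenvalue:
  λ = -4: 3 blocks summing to 4 forces exactly one block of size 2 and the rest size 1 → block sizes [2, 1, 1]

Assembling the blocks gives a Jordan form
J =
  [-4,  1,  0,  0]
  [ 0, -4,  0,  0]
  [ 0,  0, -4,  0]
  [ 0,  0,  0, -4]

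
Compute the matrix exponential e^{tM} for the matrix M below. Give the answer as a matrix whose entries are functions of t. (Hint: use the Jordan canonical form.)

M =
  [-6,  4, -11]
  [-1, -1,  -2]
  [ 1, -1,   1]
e^{tM} =
  [t^2*exp(-2*t)/2 - 4*t*exp(-2*t) + exp(-2*t), -t^2*exp(-2*t)/2 + 4*t*exp(-2*t), 3*t^2*exp(-2*t)/2 - 11*t*exp(-2*t)]
  [t^2*exp(-2*t)/2 - t*exp(-2*t), -t^2*exp(-2*t)/2 + t*exp(-2*t) + exp(-2*t), 3*t^2*exp(-2*t)/2 - 2*t*exp(-2*t)]
  [t*exp(-2*t), -t*exp(-2*t), 3*t*exp(-2*t) + exp(-2*t)]

Strategy: write M = P · J · P⁻¹ where J is a Jordan canonical form, so e^{tM} = P · e^{tJ} · P⁻¹, and e^{tJ} can be computed block-by-block.

M has Jordan form
J =
  [-2,  1,  0]
  [ 0, -2,  1]
  [ 0,  0, -2]
(up to reordering of blocks).

Per-block formulas:
  For a 3×3 Jordan block J_3(-2): exp(t · J_3(-2)) = e^(-2t)·(I + t·N + (t^2/2)·N^2), where N is the 3×3 nilpotent shift.

After assembling e^{tJ} and conjugating by P, we get:

e^{tM} =
  [t^2*exp(-2*t)/2 - 4*t*exp(-2*t) + exp(-2*t), -t^2*exp(-2*t)/2 + 4*t*exp(-2*t), 3*t^2*exp(-2*t)/2 - 11*t*exp(-2*t)]
  [t^2*exp(-2*t)/2 - t*exp(-2*t), -t^2*exp(-2*t)/2 + t*exp(-2*t) + exp(-2*t), 3*t^2*exp(-2*t)/2 - 2*t*exp(-2*t)]
  [t*exp(-2*t), -t*exp(-2*t), 3*t*exp(-2*t) + exp(-2*t)]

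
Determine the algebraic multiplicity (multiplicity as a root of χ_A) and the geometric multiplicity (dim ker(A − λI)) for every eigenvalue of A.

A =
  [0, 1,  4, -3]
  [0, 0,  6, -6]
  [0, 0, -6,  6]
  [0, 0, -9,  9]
λ = 0: alg = 3, geom = 2; λ = 3: alg = 1, geom = 1

Step 1 — factor the characteristic polynomial to read off the algebraic multiplicities:
  χ_A(x) = x^3*(x - 3)

Step 2 — compute geometric multiplicities via the rank-nullity identity g(λ) = n − rank(A − λI):
  rank(A − (0)·I) = 2, so dim ker(A − (0)·I) = n − 2 = 2
  rank(A − (3)·I) = 3, so dim ker(A − (3)·I) = n − 3 = 1

Summary:
  λ = 0: algebraic multiplicity = 3, geometric multiplicity = 2
  λ = 3: algebraic multiplicity = 1, geometric multiplicity = 1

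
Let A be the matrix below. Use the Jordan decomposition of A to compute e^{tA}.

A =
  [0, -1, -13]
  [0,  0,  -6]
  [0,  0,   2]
e^{tA} =
  [1, -t, -3*t - 5*exp(2*t) + 5]
  [0, 1, 3 - 3*exp(2*t)]
  [0, 0, exp(2*t)]

Strategy: write A = P · J · P⁻¹ where J is a Jordan canonical form, so e^{tA} = P · e^{tJ} · P⁻¹, and e^{tJ} can be computed block-by-block.

A has Jordan form
J =
  [0, 1, 0]
  [0, 0, 0]
  [0, 0, 2]
(up to reordering of blocks).

Per-block formulas:
  For a 1×1 block at λ = 2: exp(t · [2]) = [e^(2t)].
  For a 2×2 Jordan block J_2(0): exp(t · J_2(0)) = e^(0t)·(I + t·N), where N is the 2×2 nilpotent shift.

After assembling e^{tJ} and conjugating by P, we get:

e^{tA} =
  [1, -t, -3*t - 5*exp(2*t) + 5]
  [0, 1, 3 - 3*exp(2*t)]
  [0, 0, exp(2*t)]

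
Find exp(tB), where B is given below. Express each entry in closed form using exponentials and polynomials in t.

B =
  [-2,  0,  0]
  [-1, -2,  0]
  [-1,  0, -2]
e^{tB} =
  [exp(-2*t), 0, 0]
  [-t*exp(-2*t), exp(-2*t), 0]
  [-t*exp(-2*t), 0, exp(-2*t)]

Strategy: write B = P · J · P⁻¹ where J is a Jordan canonical form, so e^{tB} = P · e^{tJ} · P⁻¹, and e^{tJ} can be computed block-by-block.

B has Jordan form
J =
  [-2,  1,  0]
  [ 0, -2,  0]
  [ 0,  0, -2]
(up to reordering of blocks).

Per-block formulas:
  For a 1×1 block at λ = -2: exp(t · [-2]) = [e^(-2t)].
  For a 2×2 Jordan block J_2(-2): exp(t · J_2(-2)) = e^(-2t)·(I + t·N), where N is the 2×2 nilpotent shift.

After assembling e^{tJ} and conjugating by P, we get:

e^{tB} =
  [exp(-2*t), 0, 0]
  [-t*exp(-2*t), exp(-2*t), 0]
  [-t*exp(-2*t), 0, exp(-2*t)]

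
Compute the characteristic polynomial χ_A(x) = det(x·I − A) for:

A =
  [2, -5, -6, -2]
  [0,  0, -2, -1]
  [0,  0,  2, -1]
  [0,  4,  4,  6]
x^4 - 10*x^3 + 36*x^2 - 56*x + 32

Expanding det(x·I − A) (e.g. by cofactor expansion or by noting that A is similar to its Jordan form J, which has the same characteristic polynomial as A) gives
  χ_A(x) = x^4 - 10*x^3 + 36*x^2 - 56*x + 32
which factors as (x - 4)*(x - 2)^3. The eigenvalues (with algebraic multiplicities) are λ = 2 with multiplicity 3, λ = 4 with multiplicity 1.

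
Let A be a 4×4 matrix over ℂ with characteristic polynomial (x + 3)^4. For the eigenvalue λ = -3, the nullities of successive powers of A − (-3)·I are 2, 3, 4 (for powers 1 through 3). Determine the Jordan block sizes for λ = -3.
Block sizes for λ = -3: [3, 1]

From the dimensions of kernels of powers, the number of Jordan blocks of size at least j is d_j − d_{j−1} where d_j = dim ker(N^j) (with d_0 = 0). Computing the differences gives [2, 1, 1].
The number of blocks of size exactly k is (#blocks of size ≥ k) − (#blocks of size ≥ k + 1), so the partition is: 1 block(s) of size 1, 1 block(s) of size 3.
In nonincreasing order the block sizes are [3, 1].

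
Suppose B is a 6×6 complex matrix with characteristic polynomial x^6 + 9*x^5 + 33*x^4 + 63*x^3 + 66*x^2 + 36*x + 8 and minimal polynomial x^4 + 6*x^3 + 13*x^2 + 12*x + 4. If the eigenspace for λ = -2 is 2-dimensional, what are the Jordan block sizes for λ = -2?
Block sizes for λ = -2: [2, 1]

Step 1 — from the characteristic polynomial, algebraic multiplicity of λ = -2 is 3. From dim ker(B − (-2)·I) = 2, there are exactly 2 Jordan blocks for λ = -2.
Step 2 — from the minimal polynomial, the factor (x + 2)^2 tells us the largest block for λ = -2 has size 2.
Step 3 — with total size 3, 2 blocks, and largest block 2, the block sizes (in nonincreasing order) are [2, 1].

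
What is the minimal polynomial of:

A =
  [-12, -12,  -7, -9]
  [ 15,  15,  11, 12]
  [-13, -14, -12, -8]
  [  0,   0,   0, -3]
x^3 + 9*x^2 + 27*x + 27

The characteristic polynomial is χ_A(x) = (x + 3)^4, so the eigenvalues are known. The minimal polynomial is
  m_A(x) = Π_λ (x − λ)^{k_λ}
where k_λ is the size of the *largest* Jordan block for λ (equivalently, the smallest k with (A − λI)^k v = 0 for every generalised eigenvector v of λ).

  λ = -3: largest Jordan block has size 3, contributing (x + 3)^3

So m_A(x) = (x + 3)^3 = x^3 + 9*x^2 + 27*x + 27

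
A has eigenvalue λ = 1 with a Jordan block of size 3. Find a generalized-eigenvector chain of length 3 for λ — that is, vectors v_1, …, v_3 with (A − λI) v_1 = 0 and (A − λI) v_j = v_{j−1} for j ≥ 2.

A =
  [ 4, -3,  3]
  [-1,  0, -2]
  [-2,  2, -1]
A Jordan chain for λ = 1 of length 3:
v_1 = (6, 2, -4)ᵀ
v_2 = (3, -1, -2)ᵀ
v_3 = (1, 0, 0)ᵀ

Let N = A − (1)·I. We want v_3 with N^3 v_3 = 0 but N^2 v_3 ≠ 0; then v_{j-1} := N · v_j for j = 3, …, 2.

Pick v_3 = (1, 0, 0)ᵀ.
Then v_2 = N · v_3 = (3, -1, -2)ᵀ.
Then v_1 = N · v_2 = (6, 2, -4)ᵀ.

Sanity check: (A − (1)·I) v_1 = (0, 0, 0)ᵀ = 0. ✓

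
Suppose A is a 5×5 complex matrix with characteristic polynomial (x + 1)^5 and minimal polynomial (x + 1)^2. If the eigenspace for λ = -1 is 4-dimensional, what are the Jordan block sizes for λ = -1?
Block sizes for λ = -1: [2, 1, 1, 1]

Step 1 — from the characteristic polynomial, algebraic multiplicity of λ = -1 is 5. From dim ker(A − (-1)·I) = 4, there are exactly 4 Jordan blocks for λ = -1.
Step 2 — from the minimal polynomial, the factor (x + 1)^2 tells us the largest block for λ = -1 has size 2.
Step 3 — with total size 5, 4 blocks, and largest block 2, the block sizes (in nonincreasing order) are [2, 1, 1, 1].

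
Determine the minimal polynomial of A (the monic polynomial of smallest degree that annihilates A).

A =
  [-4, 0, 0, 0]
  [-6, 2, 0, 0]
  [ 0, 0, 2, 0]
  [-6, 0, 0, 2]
x^2 + 2*x - 8

The characteristic polynomial is χ_A(x) = (x - 2)^3*(x + 4), so the eigenvalues are known. The minimal polynomial is
  m_A(x) = Π_λ (x − λ)^{k_λ}
where k_λ is the size of the *largest* Jordan block for λ (equivalently, the smallest k with (A − λI)^k v = 0 for every generalised eigenvector v of λ).

  λ = -4: largest Jordan block has size 1, contributing (x + 4)
  λ = 2: largest Jordan block has size 1, contributing (x − 2)

So m_A(x) = (x - 2)*(x + 4) = x^2 + 2*x - 8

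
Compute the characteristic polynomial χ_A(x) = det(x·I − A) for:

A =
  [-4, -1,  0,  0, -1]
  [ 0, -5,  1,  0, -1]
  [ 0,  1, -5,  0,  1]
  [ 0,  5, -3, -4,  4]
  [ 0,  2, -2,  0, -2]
x^5 + 20*x^4 + 160*x^3 + 640*x^2 + 1280*x + 1024

Expanding det(x·I − A) (e.g. by cofactor expansion or by noting that A is similar to its Jordan form J, which has the same characteristic polynomial as A) gives
  χ_A(x) = x^5 + 20*x^4 + 160*x^3 + 640*x^2 + 1280*x + 1024
which factors as (x + 4)^5. The eigenvalues (with algebraic multiplicities) are λ = -4 with multiplicity 5.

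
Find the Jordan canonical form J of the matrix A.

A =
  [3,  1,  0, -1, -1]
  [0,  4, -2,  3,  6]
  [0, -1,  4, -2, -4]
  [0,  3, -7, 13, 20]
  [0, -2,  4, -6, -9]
J_3(3) ⊕ J_2(3)

The characteristic polynomial is
  det(x·I − A) = x^5 - 15*x^4 + 90*x^3 - 270*x^2 + 405*x - 243 = (x - 3)^5

Eigenvalues and multiplicities (the geometric multiplicity of λ is n − rank(A − λI), which equals the number of Jordan blocks for λ):
  λ = 3: algebraic multiplicity = 5, geometric multiplicity = 2

Determining the block sizes for each eigenvalue:
  λ = 3: with am = 5 and gm = 2, the partition is not yet determined (e.g. several partitions of 5 into 2 parts exist). Let N = A − (3)·I. Computing rank(N^1) = 3, rank(N^2) = 1, rank(N^3) = 0; the number of blocks of size ≥ j is rank(N^{j−1}) − rank(N^j), giving [2, 2, 1]. So we have 1 block(s) of size 3, 1 block(s) of size 2 → block sizes [3, 2]

Assembling the blocks gives a Jordan form
J =
  [3, 1, 0, 0, 0]
  [0, 3, 1, 0, 0]
  [0, 0, 3, 0, 0]
  [0, 0, 0, 3, 1]
  [0, 0, 0, 0, 3]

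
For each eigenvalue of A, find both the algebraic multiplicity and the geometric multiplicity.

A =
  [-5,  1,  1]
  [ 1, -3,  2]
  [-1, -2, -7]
λ = -5: alg = 3, geom = 1

Step 1 — factor the characteristic polynomial to read off the algebraic multiplicities:
  χ_A(x) = (x + 5)^3

Step 2 — compute geometric multiplicities via the rank-nullity identity g(λ) = n − rank(A − λI):
  rank(A − (-5)·I) = 2, so dim ker(A − (-5)·I) = n − 2 = 1

Summary:
  λ = -5: algebraic multiplicity = 3, geometric multiplicity = 1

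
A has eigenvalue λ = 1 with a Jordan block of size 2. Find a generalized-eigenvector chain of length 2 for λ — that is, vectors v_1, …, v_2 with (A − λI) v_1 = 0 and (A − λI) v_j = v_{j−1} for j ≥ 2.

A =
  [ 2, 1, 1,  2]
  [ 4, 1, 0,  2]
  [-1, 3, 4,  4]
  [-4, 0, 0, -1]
A Jordan chain for λ = 1 of length 2:
v_1 = (2, 4, 2, -4)ᵀ
v_2 = (1, 1, 0, 0)ᵀ

Let N = A − (1)·I. We want v_2 with N^2 v_2 = 0 but N^1 v_2 ≠ 0; then v_{j-1} := N · v_j for j = 2, …, 2.

Pick v_2 = (1, 1, 0, 0)ᵀ.
Then v_1 = N · v_2 = (2, 4, 2, -4)ᵀ.

Sanity check: (A − (1)·I) v_1 = (0, 0, 0, 0)ᵀ = 0. ✓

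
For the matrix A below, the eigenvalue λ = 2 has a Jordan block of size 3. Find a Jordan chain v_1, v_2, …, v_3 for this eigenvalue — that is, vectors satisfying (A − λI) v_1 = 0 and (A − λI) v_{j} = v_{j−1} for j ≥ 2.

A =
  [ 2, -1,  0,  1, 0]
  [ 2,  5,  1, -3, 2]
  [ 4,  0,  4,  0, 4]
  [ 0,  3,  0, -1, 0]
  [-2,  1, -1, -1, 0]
A Jordan chain for λ = 2 of length 3:
v_1 = (-2, 6, 0, 6, 2)ᵀ
v_2 = (0, 2, 4, 0, -2)ᵀ
v_3 = (1, 0, 0, 0, 0)ᵀ

Let N = A − (2)·I. We want v_3 with N^3 v_3 = 0 but N^2 v_3 ≠ 0; then v_{j-1} := N · v_j for j = 3, …, 2.

Pick v_3 = (1, 0, 0, 0, 0)ᵀ.
Then v_2 = N · v_3 = (0, 2, 4, 0, -2)ᵀ.
Then v_1 = N · v_2 = (-2, 6, 0, 6, 2)ᵀ.

Sanity check: (A − (2)·I) v_1 = (0, 0, 0, 0, 0)ᵀ = 0. ✓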